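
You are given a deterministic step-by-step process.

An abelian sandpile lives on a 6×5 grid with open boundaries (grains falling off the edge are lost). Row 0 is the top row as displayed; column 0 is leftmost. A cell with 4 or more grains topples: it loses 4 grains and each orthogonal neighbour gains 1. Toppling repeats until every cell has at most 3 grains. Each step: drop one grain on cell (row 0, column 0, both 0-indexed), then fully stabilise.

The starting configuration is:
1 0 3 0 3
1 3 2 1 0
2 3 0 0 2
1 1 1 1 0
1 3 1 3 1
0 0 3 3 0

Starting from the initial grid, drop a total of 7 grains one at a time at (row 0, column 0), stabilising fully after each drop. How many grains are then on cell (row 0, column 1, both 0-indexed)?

step 0: 1 0 3 0 3
1 3 2 1 0
2 3 0 0 2
1 1 1 1 0
1 3 1 3 1
0 0 3 3 0
step 1: 2 0 3 0 3
1 3 2 1 0
2 3 0 0 2
1 1 1 1 0
1 3 1 3 1
0 0 3 3 0
step 2: 3 0 3 0 3
1 3 2 1 0
2 3 0 0 2
1 1 1 1 0
1 3 1 3 1
0 0 3 3 0
step 3: 0 1 3 0 3
2 3 2 1 0
2 3 0 0 2
1 1 1 1 0
1 3 1 3 1
0 0 3 3 0
step 4: 1 1 3 0 3
2 3 2 1 0
2 3 0 0 2
1 1 1 1 0
1 3 1 3 1
0 0 3 3 0
step 5: 2 1 3 0 3
2 3 2 1 0
2 3 0 0 2
1 1 1 1 0
1 3 1 3 1
0 0 3 3 0
step 6: 3 1 3 0 3
2 3 2 1 0
2 3 0 0 2
1 1 1 1 0
1 3 1 3 1
0 0 3 3 0
step 7: 0 2 3 0 3
3 3 2 1 0
2 3 0 0 2
1 1 1 1 0
1 3 1 3 1
0 0 3 3 0

2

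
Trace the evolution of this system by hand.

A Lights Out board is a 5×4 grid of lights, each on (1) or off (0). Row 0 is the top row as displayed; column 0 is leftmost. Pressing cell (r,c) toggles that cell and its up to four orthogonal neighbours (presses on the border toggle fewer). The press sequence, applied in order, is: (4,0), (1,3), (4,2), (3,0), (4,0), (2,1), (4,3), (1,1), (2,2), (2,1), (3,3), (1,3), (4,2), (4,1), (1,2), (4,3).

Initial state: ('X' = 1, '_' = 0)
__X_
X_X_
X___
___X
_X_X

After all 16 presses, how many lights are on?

gen 0: __X_
X_X_
X___
___X
_X_X
gen 1: __X_
X_X_
X___
X__X
X__X
gen 2: __XX
X__X
X__X
X__X
X__X
gen 3: __XX
X__X
X__X
X_XX
XXX_
gen 4: __XX
X__X
___X
_XXX
_XX_
gen 5: __XX
X__X
___X
XXXX
X_X_
gen 6: __XX
XX_X
XXXX
X_XX
X_X_
gen 7: __XX
XX_X
XXXX
X_X_
X__X
gen 8: _XXX
__XX
X_XX
X_X_
X__X
gen 9: _XXX
___X
XX__
X___
X__X
gen 10: _XXX
_X_X
__X_
XX__
X__X
gen 11: _XXX
_X_X
__XX
XXXX
X___
gen 12: _XX_
_XX_
__X_
XXXX
X___
gen 13: _XX_
_XX_
__X_
XX_X
XXXX
gen 14: _XX_
_XX_
__X_
X__X
___X
gen 15: _X__
___X
____
X__X
___X
gen 16: _X__
___X
____
X___
__X_

4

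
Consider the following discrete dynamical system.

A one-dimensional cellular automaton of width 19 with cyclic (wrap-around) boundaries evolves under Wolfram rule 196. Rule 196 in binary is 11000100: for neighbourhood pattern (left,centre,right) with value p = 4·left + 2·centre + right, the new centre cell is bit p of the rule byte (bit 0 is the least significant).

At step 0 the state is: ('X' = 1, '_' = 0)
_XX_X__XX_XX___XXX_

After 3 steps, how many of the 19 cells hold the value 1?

step 0: _XX_X__XX_XX___XXX_
step 1: __X_X___X__X____XX_
step 2: __X_X___X__X_____X_
step 3: __X_X___X__X_____X_

5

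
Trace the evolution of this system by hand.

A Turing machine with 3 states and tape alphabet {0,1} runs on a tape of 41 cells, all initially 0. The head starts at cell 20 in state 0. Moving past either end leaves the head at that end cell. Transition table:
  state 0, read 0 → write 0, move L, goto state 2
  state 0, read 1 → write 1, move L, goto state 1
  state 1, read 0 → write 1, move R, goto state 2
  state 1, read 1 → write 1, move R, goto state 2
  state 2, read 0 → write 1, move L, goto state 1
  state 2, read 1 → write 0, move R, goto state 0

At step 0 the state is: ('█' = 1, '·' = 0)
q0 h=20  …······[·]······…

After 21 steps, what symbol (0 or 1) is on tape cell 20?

0

t=0: q0 h=20  …······[·]······…
t=1: q2 h=19  …······[·]······…
t=2: q1 h=18  …······[·]█·····…
t=3: q2 h=19  …·····█[█]······…
t=4: q0 h=20  …····█·[·]······…
t=5: q2 h=19  …·····█[·]······…
t=6: q1 h=18  …······[█]█·····…
t=7: q2 h=19  …·····█[█]······…
t=8: q0 h=20  …····█·[·]······…
t=9: q2 h=19  …·····█[·]······…
t=10: q1 h=18  …······[█]█·····…
t=11: q2 h=19  …·····█[█]······…
t=12: q0 h=20  …····█·[·]······…
t=13: q2 h=19  …·····█[·]······…
t=14: q1 h=18  …······[█]█·····…
t=15: q2 h=19  …·····█[█]······…
t=16: q0 h=20  …····█·[·]······…
t=17: q2 h=19  …·····█[·]······…
t=18: q1 h=18  …······[█]█·····…
t=19: q2 h=19  …·····█[█]······…
t=20: q0 h=20  …····█·[·]······…
t=21: q2 h=19  …·····█[·]······…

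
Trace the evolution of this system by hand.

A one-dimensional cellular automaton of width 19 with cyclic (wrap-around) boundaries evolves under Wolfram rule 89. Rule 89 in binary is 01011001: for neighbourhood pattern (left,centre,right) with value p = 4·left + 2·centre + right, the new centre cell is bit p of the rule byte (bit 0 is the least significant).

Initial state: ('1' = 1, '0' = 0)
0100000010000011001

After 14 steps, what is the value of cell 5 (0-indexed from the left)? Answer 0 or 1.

1

[0] 0100000010000011001
[1] 0011111001111011100
[2] 1010001101001010111
[3] 1001101100100000100
[4] 0101101110011110010
[5] 0001101011010011001
[6] 1101100011001011100
[7] 1101111011100010110
[8] 1101001010111000110
[9] 1100100000101110110
[10] 1110011110001010110
[11] 1011010011100000110
[12] 0011001010111110110
[13] 1011100000100010111
[14] 1010111110011000100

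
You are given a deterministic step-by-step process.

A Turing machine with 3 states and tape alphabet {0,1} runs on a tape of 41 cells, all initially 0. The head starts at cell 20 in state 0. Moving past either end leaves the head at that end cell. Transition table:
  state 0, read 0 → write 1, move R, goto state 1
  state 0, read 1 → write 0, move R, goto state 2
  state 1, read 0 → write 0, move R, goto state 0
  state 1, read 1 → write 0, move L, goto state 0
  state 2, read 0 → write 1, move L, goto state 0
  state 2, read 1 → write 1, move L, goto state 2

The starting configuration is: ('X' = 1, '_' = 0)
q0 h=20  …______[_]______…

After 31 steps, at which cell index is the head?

40

k=0  q0 h=20  …______[_]______…
k=1  q1 h=21  …_____X[_]______…
k=2  q0 h=22  …____X_[_]______…
k=3  q1 h=23  …___X_X[_]______…
k=4  q0 h=24  …__X_X_[_]______…
k=5  q1 h=25  …_X_X_X[_]______…
k=6  q0 h=26  …X_X_X_[_]______…
k=7  q1 h=27  …_X_X_X[_]______…
k=8  q0 h=28  …X_X_X_[_]______…
k=9  q1 h=29  …_X_X_X[_]______…
k=10  q0 h=30  …X_X_X_[_]______…
k=11  q1 h=31  …_X_X_X[_]______…
k=12  q0 h=32  …X_X_X_[_]______…
k=13  q1 h=33  …_X_X_X[_]______…
k=14  q0 h=34  …X_X_X_[_]______|
k=15  q1 h=35  …_X_X_X[_]_____|
k=16  q0 h=36  …X_X_X_[_]____|
k=17  q1 h=37  …_X_X_X[_]___|
k=18  q0 h=38  …X_X_X_[_]__|
k=19  q1 h=39  …_X_X_X[_]_|
k=20  q0 h=40  …X_X_X_[_]|
k=21  q1 h=40  …X_X_X_[X]|
k=22  q0 h=39  …_X_X_X[_]_|
k=23  q1 h=40  …X_X_XX[_]|
k=24  q0 h=40  …X_X_XX[_]|
k=25  q1 h=40  …X_X_XX[X]|
k=26  q0 h=39  …_X_X_X[X]_|
k=27  q2 h=40  …X_X_X_[_]|
k=28  q0 h=39  …_X_X_X[_]X|
k=29  q1 h=40  …X_X_XX[X]|
k=30  q0 h=39  …_X_X_X[X]_|
k=31  q2 h=40  …X_X_X_[_]|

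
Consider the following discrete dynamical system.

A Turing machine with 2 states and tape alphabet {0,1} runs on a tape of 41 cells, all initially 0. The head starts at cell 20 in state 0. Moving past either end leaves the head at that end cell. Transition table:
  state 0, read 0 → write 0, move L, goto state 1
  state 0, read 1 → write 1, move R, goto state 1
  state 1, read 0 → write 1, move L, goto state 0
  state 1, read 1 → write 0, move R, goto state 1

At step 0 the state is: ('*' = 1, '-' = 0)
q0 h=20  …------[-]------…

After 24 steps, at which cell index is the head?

gen 0: q0 h=20  …------[-]------…
gen 1: q1 h=19  …------[-]------…
gen 2: q0 h=18  …------[-]*-----…
gen 3: q1 h=17  …------[-]-*----…
gen 4: q0 h=16  …------[-]*-*---…
gen 5: q1 h=15  …------[-]-*-*--…
gen 6: q0 h=14  …------[-]*-*-*-…
gen 7: q1 h=13  …------[-]-*-*-*…
gen 8: q0 h=12  …------[-]*-*-*-…
gen 9: q1 h=11  …------[-]-*-*-*…
gen 10: q0 h=10  …------[-]*-*-*-…
gen 11: q1 h= 9  …------[-]-*-*-*…
gen 12: q0 h= 8  …------[-]*-*-*-…
gen 13: q1 h= 7  …------[-]-*-*-*…
gen 14: q0 h= 6  |------[-]*-*-*-…
gen 15: q1 h= 5  |-----[-]-*-*-*…
gen 16: q0 h= 4  |----[-]*-*-*-…
gen 17: q1 h= 3  |---[-]-*-*-*…
gen 18: q0 h= 2  |--[-]*-*-*-…
gen 19: q1 h= 1  |-[-]-*-*-*…
gen 20: q0 h= 0  |[-]*-*-*-…
gen 21: q1 h= 0  |[-]*-*-*-…
gen 22: q0 h= 0  |[*]*-*-*-…
gen 23: q1 h= 1  |*[*]-*-*-*…
gen 24: q1 h= 2  |*-[-]*-*-*-…

2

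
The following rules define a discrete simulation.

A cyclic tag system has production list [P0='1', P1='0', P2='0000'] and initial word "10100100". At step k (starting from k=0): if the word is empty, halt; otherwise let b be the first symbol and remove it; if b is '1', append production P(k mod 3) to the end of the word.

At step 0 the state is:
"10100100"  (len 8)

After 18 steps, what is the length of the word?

k=0  "10100100"  (len 8)
k=1  "01001001"  (len 8)
k=2  "1001001"  (len 7)
k=3  "0010010000"  (len 10)
k=4  "010010000"  (len 9)
k=5  "10010000"  (len 8)
k=6  "00100000000"  (len 11)
k=7  "0100000000"  (len 10)
k=8  "100000000"  (len 9)
k=9  "000000000000"  (len 12)
k=10  "00000000000"  (len 11)
k=11  "0000000000"  (len 10)
k=12  "000000000"  (len 9)
k=13  "00000000"  (len 8)
k=14  "0000000"  (len 7)
k=15  "000000"  (len 6)
k=16  "00000"  (len 5)
k=17  "0000"  (len 4)
k=18  "000"  (len 3)

3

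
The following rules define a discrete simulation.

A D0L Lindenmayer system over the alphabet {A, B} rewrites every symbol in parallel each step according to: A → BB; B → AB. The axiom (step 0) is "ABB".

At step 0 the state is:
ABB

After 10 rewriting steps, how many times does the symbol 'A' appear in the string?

k=0  ABB
k=1  BBABAB
k=2  ABABBBABBBAB
k=3  BBABBBABABABBBABABABBBAB
k=4  ABABBBABABABBBABBBABBBABABABBBABBBABBBABABABBBAB
k=5  BBABBBABABABBBABBBABBBABABABBBABABABBBABABABBBABBBABBBABABABBBABABABBBABABABBBABBBABBBABABABBBAB
k=6  ABABBBABABABBBABBBABBBABABABBBABABABBBABABABBBABBBABBBABAB…ABABABBBABBBABBBABABABBBABABABBBABABABBBABBBABBBABABABBBAB  (len 192)
k=7  BBABBBABABABBBABBBABBBABABABBBABABABBBABABABBBABBBABBBABAB…ABABABBBABBBABBBABABABBBABABABBBABABABBBABBBABBBABABABBBAB  (len 384)
k=8  ABABBBABABABBBABBBABBBABABABBBABABABBBABABABBBABBBABBBABAB…ABABABBBABBBABBBABABABBBABABABBBABABABBBABBBABBBABABABBBAB  (len 768)
k=9  BBABBBABABABBBABBBABBBABABABBBABABABBBABABABBBABBBABBBABAB…ABABABBBABBBABBBABABABBBABABABBBABABABBBABBBABBBABABABBBAB  (len 1536)
k=10  ABABBBABABABBBABBBABBBABABABBBABABABBBABABABBBABBBABBBABAB…ABABABBBABBBABBBABABABBBABABABBBABABABBBABBBABBBABABABBBAB  (len 3072)

1024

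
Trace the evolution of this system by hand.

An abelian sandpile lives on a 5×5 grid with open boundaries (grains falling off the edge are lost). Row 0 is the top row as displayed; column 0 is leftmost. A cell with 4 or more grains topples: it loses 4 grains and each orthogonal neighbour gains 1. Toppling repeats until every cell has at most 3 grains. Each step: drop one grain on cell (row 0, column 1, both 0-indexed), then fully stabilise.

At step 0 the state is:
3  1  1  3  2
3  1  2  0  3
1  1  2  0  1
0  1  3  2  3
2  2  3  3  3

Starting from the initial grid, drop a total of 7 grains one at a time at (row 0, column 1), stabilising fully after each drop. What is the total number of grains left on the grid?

48

gen 0: 3  1  1  3  2
3  1  2  0  3
1  1  2  0  1
0  1  3  2  3
2  2  3  3  3
gen 1: 3  2  1  3  2
3  1  2  0  3
1  1  2  0  1
0  1  3  2  3
2  2  3  3  3
gen 2: 3  3  1  3  2
3  1  2  0  3
1  1  2  0  1
0  1  3  2  3
2  2  3  3  3
gen 3: 1  1  2  3  2
0  3  2  0  3
2  1  2  0  1
0  1  3  2  3
2  2  3  3  3
gen 4: 1  2  2  3  2
0  3  2  0  3
2  1  2  0  1
0  1  3  2  3
2  2  3  3  3
gen 5: 1  3  2  3  2
0  3  2  0  3
2  1  2  0  1
0  1  3  2  3
2  2  3  3  3
gen 6: 2  1  3  3  2
1  0  3  0  3
2  2  2  0  1
0  1  3  2  3
2  2  3  3  3
gen 7: 2  2  3  3  2
1  0  3  0  3
2  2  2  0  1
0  1  3  2  3
2  2  3  3  3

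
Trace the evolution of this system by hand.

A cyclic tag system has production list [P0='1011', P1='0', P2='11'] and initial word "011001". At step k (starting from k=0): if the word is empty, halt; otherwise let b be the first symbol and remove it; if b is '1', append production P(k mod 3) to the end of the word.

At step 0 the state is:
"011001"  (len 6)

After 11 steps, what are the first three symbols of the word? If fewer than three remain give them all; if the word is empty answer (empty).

011

0) "011001"  (len 6)
1) "11001"  (len 5)
2) "10010"  (len 5)
3) "001011"  (len 6)
4) "01011"  (len 5)
5) "1011"  (len 4)
6) "01111"  (len 5)
7) "1111"  (len 4)
8) "1110"  (len 4)
9) "11011"  (len 5)
10) "10111011"  (len 8)
11) "01110110"  (len 8)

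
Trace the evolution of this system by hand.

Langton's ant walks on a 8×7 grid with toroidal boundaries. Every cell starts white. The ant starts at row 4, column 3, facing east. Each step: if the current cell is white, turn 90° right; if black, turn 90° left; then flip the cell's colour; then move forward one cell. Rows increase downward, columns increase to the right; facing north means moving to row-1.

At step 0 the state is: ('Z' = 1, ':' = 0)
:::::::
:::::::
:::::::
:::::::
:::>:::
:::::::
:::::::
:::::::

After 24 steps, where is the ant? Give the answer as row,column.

0) :::::::
:::::::
:::::::
:::::::
:::>:::
:::::::
:::::::
:::::::
1) :::::::
:::::::
:::::::
:::::::
:::Z:::
:::v:::
:::::::
:::::::
2) :::::::
:::::::
:::::::
:::::::
:::Z:::
::<Z:::
:::::::
:::::::
3) :::::::
:::::::
:::::::
:::::::
::^Z:::
::ZZ:::
:::::::
:::::::
4) :::::::
:::::::
:::::::
:::::::
::Z>:::
::ZZ:::
:::::::
:::::::
5) :::::::
:::::::
:::::::
:::^:::
::Z::::
::ZZ:::
:::::::
:::::::
6) :::::::
:::::::
:::::::
:::Z>::
::Z::::
::ZZ:::
:::::::
:::::::
7) :::::::
:::::::
:::::::
:::ZZ::
::Z:v::
::ZZ:::
:::::::
:::::::
8) :::::::
:::::::
:::::::
:::ZZ::
::Z<Z::
::ZZ:::
:::::::
:::::::
9) :::::::
:::::::
:::::::
:::^Z::
::ZZZ::
::ZZ:::
:::::::
:::::::
10) :::::::
:::::::
:::::::
::<:Z::
::ZZZ::
::ZZ:::
:::::::
:::::::
11) :::::::
:::::::
::^::::
::Z:Z::
::ZZZ::
::ZZ:::
:::::::
:::::::
12) :::::::
:::::::
::Z>:::
::Z:Z::
::ZZZ::
::ZZ:::
:::::::
:::::::
13) :::::::
:::::::
::ZZ:::
::ZvZ::
::ZZZ::
::ZZ:::
:::::::
:::::::
14) :::::::
:::::::
::ZZ:::
::<ZZ::
::ZZZ::
::ZZ:::
:::::::
:::::::
15) :::::::
:::::::
::ZZ:::
:::ZZ::
::vZZ::
::ZZ:::
:::::::
:::::::
16) :::::::
:::::::
::ZZ:::
:::ZZ::
:::>Z::
::ZZ:::
:::::::
:::::::
17) :::::::
:::::::
::ZZ:::
:::^Z::
::::Z::
::ZZ:::
:::::::
:::::::
18) :::::::
:::::::
::ZZ:::
::<:Z::
::::Z::
::ZZ:::
:::::::
:::::::
19) :::::::
:::::::
::^Z:::
::Z:Z::
::::Z::
::ZZ:::
:::::::
:::::::
20) :::::::
:::::::
:<:Z:::
::Z:Z::
::::Z::
::ZZ:::
:::::::
:::::::
21) :::::::
:^:::::
:Z:Z:::
::Z:Z::
::::Z::
::ZZ:::
:::::::
:::::::
22) :::::::
:Z>::::
:Z:Z:::
::Z:Z::
::::Z::
::ZZ:::
:::::::
:::::::
23) :::::::
:ZZ::::
:ZvZ:::
::Z:Z::
::::Z::
::ZZ:::
:::::::
:::::::
24) :::::::
:ZZ::::
:<ZZ:::
::Z:Z::
::::Z::
::ZZ:::
:::::::
:::::::

2,1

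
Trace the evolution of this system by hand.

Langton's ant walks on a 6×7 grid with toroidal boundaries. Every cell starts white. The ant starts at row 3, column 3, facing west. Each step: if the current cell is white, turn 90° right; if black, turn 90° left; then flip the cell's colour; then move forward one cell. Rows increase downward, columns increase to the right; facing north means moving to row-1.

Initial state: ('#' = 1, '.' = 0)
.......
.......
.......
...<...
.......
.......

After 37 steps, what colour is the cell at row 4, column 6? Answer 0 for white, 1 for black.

0

k=0  .......
.......
.......
...<...
.......
.......
k=1  .......
.......
...^...
...#...
.......
.......
k=2  .......
.......
...#>..
...#...
.......
.......
k=3  .......
.......
...##..
...#v..
.......
.......
k=4  .......
.......
...##..
...<#..
.......
.......
k=5  .......
.......
...##..
....#..
...v...
.......
k=6  .......
.......
...##..
....#..
..<#...
.......
k=7  .......
.......
...##..
..^.#..
..##...
.......
k=8  .......
.......
...##..
..#>#..
..##...
.......
k=9  .......
.......
...##..
..###..
..#v...
.......
k=10  .......
.......
...##..
..###..
..#.>..
.......
k=11  .......
.......
...##..
..###..
..#.#..
....v..
k=12  .......
.......
...##..
..###..
..#.#..
...<#..
k=13  .......
.......
...##..
..###..
..#^#..
...##..
k=14  .......
.......
...##..
..###..
..##>..
...##..
k=15  .......
.......
...##..
..##^..
..##...
...##..
k=16  .......
.......
...##..
..#<...
..##...
...##..
k=17  .......
.......
...##..
..#....
..#v...
...##..
k=18  .......
.......
...##..
..#....
..#.>..
...##..
k=19  .......
.......
...##..
..#....
..#.#..
...#v..
k=20  .......
.......
...##..
..#....
..#.#..
...#.>.
k=21  .....v.
.......
...##..
..#....
..#.#..
...#.#.
k=22  ....<#.
.......
...##..
..#....
..#.#..
...#.#.
k=23  ....##.
.......
...##..
..#....
..#.#..
...#^#.
k=24  ....##.
.......
...##..
..#....
..#.#..
...##>.
k=25  ....##.
.......
...##..
..#....
..#.#^.
...##..
k=26  ....##.
.......
...##..
..#....
..#.##>
...##..
k=27  ....##.
.......
...##..
..#....
..#.###
...##.v
k=28  ....##.
.......
...##..
..#....
..#.###
...##<#
k=29  ....##.
.......
...##..
..#....
..#.#^#
...####
k=30  ....##.
.......
...##..
..#....
..#.<.#
...####
k=31  ....##.
.......
...##..
..#....
..#...#
...#v##
k=32  ....##.
.......
...##..
..#....
..#...#
...#.>#
k=33  ....##.
.......
...##..
..#....
..#..^#
...#..#
k=34  ....##.
.......
...##..
..#....
..#..#>
...#..#
k=35  ....##.
.......
...##..
..#...^
..#..#.
...#..#
k=36  ....##.
.......
...##..
>.#...#
..#..#.
...#..#
k=37  ....##.
.......
...##..
#.#...#
v.#..#.
...#..#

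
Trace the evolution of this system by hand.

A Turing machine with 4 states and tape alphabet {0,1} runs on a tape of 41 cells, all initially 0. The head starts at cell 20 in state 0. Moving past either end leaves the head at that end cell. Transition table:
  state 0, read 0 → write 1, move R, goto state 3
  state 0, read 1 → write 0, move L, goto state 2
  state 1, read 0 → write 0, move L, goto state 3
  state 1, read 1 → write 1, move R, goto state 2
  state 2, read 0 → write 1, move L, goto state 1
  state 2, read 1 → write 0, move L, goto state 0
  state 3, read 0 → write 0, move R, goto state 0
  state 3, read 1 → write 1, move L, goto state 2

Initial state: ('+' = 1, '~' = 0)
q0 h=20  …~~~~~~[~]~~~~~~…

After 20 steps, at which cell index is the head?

40

0) q0 h=20  …~~~~~~[~]~~~~~~…
1) q3 h=21  …~~~~~+[~]~~~~~~…
2) q0 h=22  …~~~~+~[~]~~~~~~…
3) q3 h=23  …~~~+~+[~]~~~~~~…
4) q0 h=24  …~~+~+~[~]~~~~~~…
5) q3 h=25  …~+~+~+[~]~~~~~~…
6) q0 h=26  …+~+~+~[~]~~~~~~…
7) q3 h=27  …~+~+~+[~]~~~~~~…
8) q0 h=28  …+~+~+~[~]~~~~~~…
9) q3 h=29  …~+~+~+[~]~~~~~~…
10) q0 h=30  …+~+~+~[~]~~~~~~…
11) q3 h=31  …~+~+~+[~]~~~~~~…
12) q0 h=32  …+~+~+~[~]~~~~~~…
13) q3 h=33  …~+~+~+[~]~~~~~~…
14) q0 h=34  …+~+~+~[~]~~~~~~|
15) q3 h=35  …~+~+~+[~]~~~~~|
16) q0 h=36  …+~+~+~[~]~~~~|
17) q3 h=37  …~+~+~+[~]~~~|
18) q0 h=38  …+~+~+~[~]~~|
19) q3 h=39  …~+~+~+[~]~|
20) q0 h=40  …+~+~+~[~]|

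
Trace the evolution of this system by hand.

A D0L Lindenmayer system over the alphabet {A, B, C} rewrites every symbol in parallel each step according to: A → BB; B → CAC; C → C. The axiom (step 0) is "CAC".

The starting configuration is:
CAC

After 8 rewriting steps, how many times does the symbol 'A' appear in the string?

16

t=0: CAC
t=1: CBBC
t=2: CCACCACC
t=3: CCBBCCBBCC
t=4: CCCACCACCCCACCACCC
t=5: CCCBBCCBBCCCCBBCCBBCCC
t=6: CCCCACCACCCCACCACCCCCCACCACCCCACCACCCC
t=7: CCCCBBCCBBCCCCBBCCBBCCCCCCBBCCBBCCCCBBCCBBCCCC
t=8: CCCCCACCACCCCACCACCCCCCACCACCCCACCACCCCCCCCACCACCCCACCACCCCCCACCACCCCACCACCCCC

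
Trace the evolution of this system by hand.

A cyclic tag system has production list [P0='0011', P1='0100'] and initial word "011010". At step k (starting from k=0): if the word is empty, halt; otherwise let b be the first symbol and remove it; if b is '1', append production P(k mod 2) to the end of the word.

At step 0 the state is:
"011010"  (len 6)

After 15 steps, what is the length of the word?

15

k=0  "011010"  (len 6)
k=1  "11010"  (len 5)
k=2  "10100100"  (len 8)
k=3  "01001000011"  (len 11)
k=4  "1001000011"  (len 10)
k=5  "0010000110011"  (len 13)
k=6  "010000110011"  (len 12)
k=7  "10000110011"  (len 11)
k=8  "00001100110100"  (len 14)
k=9  "0001100110100"  (len 13)
k=10  "001100110100"  (len 12)
k=11  "01100110100"  (len 11)
k=12  "1100110100"  (len 10)
k=13  "1001101000011"  (len 13)
k=14  "0011010000110100"  (len 16)
k=15  "011010000110100"  (len 15)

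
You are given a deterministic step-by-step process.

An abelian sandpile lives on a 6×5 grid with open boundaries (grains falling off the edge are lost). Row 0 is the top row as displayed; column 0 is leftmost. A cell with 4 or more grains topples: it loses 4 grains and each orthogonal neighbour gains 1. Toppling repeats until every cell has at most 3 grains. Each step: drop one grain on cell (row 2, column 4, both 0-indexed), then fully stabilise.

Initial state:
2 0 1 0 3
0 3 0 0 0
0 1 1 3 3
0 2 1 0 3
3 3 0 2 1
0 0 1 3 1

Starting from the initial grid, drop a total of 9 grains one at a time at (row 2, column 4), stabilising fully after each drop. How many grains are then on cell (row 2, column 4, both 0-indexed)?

2

step 0: 2 0 1 0 3
0 3 0 0 0
0 1 1 3 3
0 2 1 0 3
3 3 0 2 1
0 0 1 3 1
step 1: 2 0 1 0 3
0 3 0 1 1
0 1 2 0 2
0 2 1 2 0
3 3 0 2 2
0 0 1 3 1
step 2: 2 0 1 0 3
0 3 0 1 1
0 1 2 0 3
0 2 1 2 0
3 3 0 2 2
0 0 1 3 1
step 3: 2 0 1 0 3
0 3 0 1 2
0 1 2 1 0
0 2 1 2 1
3 3 0 2 2
0 0 1 3 1
step 4: 2 0 1 0 3
0 3 0 1 2
0 1 2 1 1
0 2 1 2 1
3 3 0 2 2
0 0 1 3 1
step 5: 2 0 1 0 3
0 3 0 1 2
0 1 2 1 2
0 2 1 2 1
3 3 0 2 2
0 0 1 3 1
step 6: 2 0 1 0 3
0 3 0 1 2
0 1 2 1 3
0 2 1 2 1
3 3 0 2 2
0 0 1 3 1
step 7: 2 0 1 0 3
0 3 0 1 3
0 1 2 2 0
0 2 1 2 2
3 3 0 2 2
0 0 1 3 1
step 8: 2 0 1 0 3
0 3 0 1 3
0 1 2 2 1
0 2 1 2 2
3 3 0 2 2
0 0 1 3 1
step 9: 2 0 1 0 3
0 3 0 1 3
0 1 2 2 2
0 2 1 2 2
3 3 0 2 2
0 0 1 3 1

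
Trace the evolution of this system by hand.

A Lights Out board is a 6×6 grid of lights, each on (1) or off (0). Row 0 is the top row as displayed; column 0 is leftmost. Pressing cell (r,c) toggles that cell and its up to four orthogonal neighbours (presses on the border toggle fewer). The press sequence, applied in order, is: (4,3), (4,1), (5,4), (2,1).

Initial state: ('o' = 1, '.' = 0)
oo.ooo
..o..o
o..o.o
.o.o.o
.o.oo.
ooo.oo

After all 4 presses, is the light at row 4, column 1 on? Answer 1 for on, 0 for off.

step 0: oo.ooo
..o..o
o..o.o
.o.o.o
.o.oo.
ooo.oo
step 1: oo.ooo
..o..o
o..o.o
.o...o
.oo...
oooooo
step 2: oo.ooo
..o..o
o..o.o
.....o
o.....
o.oooo
step 3: oo.ooo
..o..o
o..o.o
.....o
o...o.
o.o...
step 4: oo.ooo
.oo..o
.ooo.o
.o...o
o...o.
o.o...

0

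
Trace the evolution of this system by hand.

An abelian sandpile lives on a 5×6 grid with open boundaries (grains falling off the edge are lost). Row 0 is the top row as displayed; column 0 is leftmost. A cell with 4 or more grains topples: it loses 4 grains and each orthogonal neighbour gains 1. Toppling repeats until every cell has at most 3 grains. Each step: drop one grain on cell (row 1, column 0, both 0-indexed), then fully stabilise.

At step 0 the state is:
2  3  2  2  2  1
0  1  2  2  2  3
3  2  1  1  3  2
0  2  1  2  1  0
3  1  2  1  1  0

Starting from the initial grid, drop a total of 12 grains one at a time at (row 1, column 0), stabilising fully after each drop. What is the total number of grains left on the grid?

0) 2  3  2  2  2  1
0  1  2  2  2  3
3  2  1  1  3  2
0  2  1  2  1  0
3  1  2  1  1  0
1) 2  3  2  2  2  1
1  1  2  2  2  3
3  2  1  1  3  2
0  2  1  2  1  0
3  1  2  1  1  0
2) 2  3  2  2  2  1
2  1  2  2  2  3
3  2  1  1  3  2
0  2  1  2  1  0
3  1  2  1  1  0
3) 2  3  2  2  2  1
3  1  2  2  2  3
3  2  1  1  3  2
0  2  1  2  1  0
3  1  2  1  1  0
4) 3  3  2  2  2  1
1  2  2  2  2  3
0  3  1  1  3  2
1  2  1  2  1  0
3  1  2  1  1  0
5) 3  3  2  2  2  1
2  2  2  2  2  3
0  3  1  1  3  2
1  2  1  2  1  0
3  1  2  1  1  0
6) 3  3  2  2  2  1
3  2  2  2  2  3
0  3  1  1  3  2
1  2  1  2  1  0
3  1  2  1  1  0
7) 1  1  3  2  2  1
2  1  3  2  2  3
2  0  2  1  3  2
1  3  1  2  1  0
3  1  2  1  1  0
8) 1  1  3  2  2  1
3  1  3  2  2  3
2  0  2  1  3  2
1  3  1  2  1  0
3  1  2  1  1  0
9) 2  1  3  2  2  1
0  2  3  2  2  3
3  0  2  1  3  2
1  3  1  2  1  0
3  1  2  1  1  0
10) 2  1  3  2  2  1
1  2  3  2  2  3
3  0  2  1  3  2
1  3  1  2  1  0
3  1  2  1  1  0
11) 2  1  3  2  2  1
2  2  3  2  2  3
3  0  2  1  3  2
1  3  1  2  1  0
3  1  2  1  1  0
12) 2  1  3  2  2  1
3  2  3  2  2  3
3  0  2  1  3  2
1  3  1  2  1  0
3  1  2  1  1  0

53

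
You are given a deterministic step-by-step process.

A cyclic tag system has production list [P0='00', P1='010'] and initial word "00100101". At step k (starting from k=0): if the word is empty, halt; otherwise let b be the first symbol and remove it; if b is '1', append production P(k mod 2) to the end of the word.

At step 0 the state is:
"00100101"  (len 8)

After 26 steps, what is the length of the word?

[0] "00100101"  (len 8)
[1] "0100101"  (len 7)
[2] "100101"  (len 6)
[3] "0010100"  (len 7)
[4] "010100"  (len 6)
[5] "10100"  (len 5)
[6] "0100010"  (len 7)
[7] "100010"  (len 6)
[8] "00010010"  (len 8)
[9] "0010010"  (len 7)
[10] "010010"  (len 6)
[11] "10010"  (len 5)
[12] "0010010"  (len 7)
[13] "010010"  (len 6)
[14] "10010"  (len 5)
[15] "001000"  (len 6)
[16] "01000"  (len 5)
[17] "1000"  (len 4)
[18] "000010"  (len 6)
[19] "00010"  (len 5)
[20] "0010"  (len 4)
[21] "010"  (len 3)
[22] "10"  (len 2)
[23] "000"  (len 3)
[24] "00"  (len 2)
[25] "0"  (len 1)
[26] (halted — word empty)

0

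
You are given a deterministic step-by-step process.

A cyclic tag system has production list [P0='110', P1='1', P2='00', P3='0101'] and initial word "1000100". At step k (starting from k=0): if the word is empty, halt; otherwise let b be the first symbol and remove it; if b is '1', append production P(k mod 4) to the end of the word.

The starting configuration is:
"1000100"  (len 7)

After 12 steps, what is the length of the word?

14

[0] "1000100"  (len 7)
[1] "000100110"  (len 9)
[2] "00100110"  (len 8)
[3] "0100110"  (len 7)
[4] "100110"  (len 6)
[5] "00110110"  (len 8)
[6] "0110110"  (len 7)
[7] "110110"  (len 6)
[8] "101100101"  (len 9)
[9] "01100101110"  (len 11)
[10] "1100101110"  (len 10)
[11] "10010111000"  (len 11)
[12] "00101110000101"  (len 14)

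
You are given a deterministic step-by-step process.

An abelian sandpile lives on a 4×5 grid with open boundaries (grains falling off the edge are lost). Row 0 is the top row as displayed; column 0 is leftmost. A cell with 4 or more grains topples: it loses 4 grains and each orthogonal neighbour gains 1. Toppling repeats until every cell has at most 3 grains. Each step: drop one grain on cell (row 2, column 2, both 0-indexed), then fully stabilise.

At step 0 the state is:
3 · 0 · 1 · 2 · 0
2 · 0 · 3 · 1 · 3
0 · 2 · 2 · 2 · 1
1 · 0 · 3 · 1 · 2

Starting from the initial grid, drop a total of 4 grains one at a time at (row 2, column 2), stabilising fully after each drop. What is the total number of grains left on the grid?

32

gen 0: 3 · 0 · 1 · 2 · 0
2 · 0 · 3 · 1 · 3
0 · 2 · 2 · 2 · 1
1 · 0 · 3 · 1 · 2
gen 1: 3 · 0 · 1 · 2 · 0
2 · 0 · 3 · 1 · 3
0 · 2 · 3 · 2 · 1
1 · 0 · 3 · 1 · 2
gen 2: 3 · 0 · 2 · 2 · 0
2 · 1 · 0 · 2 · 3
0 · 3 · 2 · 3 · 1
1 · 1 · 0 · 2 · 2
gen 3: 3 · 0 · 2 · 2 · 0
2 · 1 · 0 · 2 · 3
0 · 3 · 3 · 3 · 1
1 · 1 · 0 · 2 · 2
gen 4: 3 · 0 · 2 · 2 · 0
2 · 2 · 1 · 3 · 3
1 · 0 · 2 · 0 · 2
1 · 2 · 1 · 3 · 2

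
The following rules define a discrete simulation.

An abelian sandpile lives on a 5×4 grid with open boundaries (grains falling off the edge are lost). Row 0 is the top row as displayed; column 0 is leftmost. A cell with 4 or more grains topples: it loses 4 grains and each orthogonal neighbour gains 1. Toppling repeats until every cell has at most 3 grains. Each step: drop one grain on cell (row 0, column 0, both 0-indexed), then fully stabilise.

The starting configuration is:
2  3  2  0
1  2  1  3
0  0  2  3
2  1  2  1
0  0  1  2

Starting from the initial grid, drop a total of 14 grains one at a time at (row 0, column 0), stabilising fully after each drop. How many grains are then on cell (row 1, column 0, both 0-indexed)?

2

k=0  2  3  2  0
1  2  1  3
0  0  2  3
2  1  2  1
0  0  1  2
k=1  3  3  2  0
1  2  1  3
0  0  2  3
2  1  2  1
0  0  1  2
k=2  1  0  3  0
2  3  1  3
0  0  2  3
2  1  2  1
0  0  1  2
k=3  2  0  3  0
2  3  1  3
0  0  2  3
2  1  2  1
0  0  1  2
k=4  3  0  3  0
2  3  1  3
0  0  2  3
2  1  2  1
0  0  1  2
k=5  0  1  3  0
3  3  1  3
0  0  2  3
2  1  2  1
0  0  1  2
k=6  1  1  3  0
3  3  1  3
0  0  2  3
2  1  2  1
0  0  1  2
k=7  2  1  3  0
3  3  1  3
0  0  2  3
2  1  2  1
0  0  1  2
k=8  3  1  3  0
3  3  1  3
0  0  2  3
2  1  2  1
0  0  1  2
k=9  1  3  3  0
1  0  2  3
1  1  2  3
2  1  2  1
0  0  1  2
k=10  2  3  3  0
1  0  2  3
1  1  2  3
2  1  2  1
0  0  1  2
k=11  3  3  3  0
1  0  2  3
1  1  2  3
2  1  2  1
0  0  1  2
k=12  1  1  0  1
2  1  3  3
1  1  2  3
2  1  2  1
0  0  1  2
k=13  2  1  0  1
2  1  3  3
1  1  2  3
2  1  2  1
0  0  1  2
k=14  3  1  0  1
2  1  3  3
1  1  2  3
2  1  2  1
0  0  1  2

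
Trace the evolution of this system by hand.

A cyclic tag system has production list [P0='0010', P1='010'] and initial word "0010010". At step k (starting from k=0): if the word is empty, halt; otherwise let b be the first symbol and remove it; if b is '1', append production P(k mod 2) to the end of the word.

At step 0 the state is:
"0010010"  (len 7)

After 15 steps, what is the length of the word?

t=0: "0010010"  (len 7)
t=1: "010010"  (len 6)
t=2: "10010"  (len 5)
t=3: "00100010"  (len 8)
t=4: "0100010"  (len 7)
t=5: "100010"  (len 6)
t=6: "00010010"  (len 8)
t=7: "0010010"  (len 7)
t=8: "010010"  (len 6)
t=9: "10010"  (len 5)
t=10: "0010010"  (len 7)
t=11: "010010"  (len 6)
t=12: "10010"  (len 5)
t=13: "00100010"  (len 8)
t=14: "0100010"  (len 7)
t=15: "100010"  (len 6)

6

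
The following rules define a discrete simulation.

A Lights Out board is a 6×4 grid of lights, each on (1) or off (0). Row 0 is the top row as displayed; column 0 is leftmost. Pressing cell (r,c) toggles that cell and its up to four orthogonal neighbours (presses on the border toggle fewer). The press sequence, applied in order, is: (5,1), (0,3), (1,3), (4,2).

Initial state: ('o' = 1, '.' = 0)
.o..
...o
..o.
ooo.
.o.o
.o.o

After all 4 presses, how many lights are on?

t=0: .o..
...o
..o.
ooo.
.o.o
.o.o
t=1: .o..
...o
..o.
ooo.
...o
o.oo
t=2: .ooo
....
..o.
ooo.
...o
o.oo
t=3: .oo.
..oo
..oo
ooo.
...o
o.oo
t=4: .oo.
..oo
..oo
oo..
.oo.
o..o

12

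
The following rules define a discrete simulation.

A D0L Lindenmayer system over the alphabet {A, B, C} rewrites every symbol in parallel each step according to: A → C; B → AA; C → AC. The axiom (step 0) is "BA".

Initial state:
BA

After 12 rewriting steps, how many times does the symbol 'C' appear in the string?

322

k=0  BA
k=1  AAC
k=2  CCAC
k=3  ACACCAC
k=4  CACCACACCAC
k=5  ACCACACCACCACACCAC
k=6  CACACCACCACACCACACCACCACACCAC
k=7  ACCACCACACCACACCACCACACCACCACACCACACCACCACACCAC
k=8  CACACCACACCACCACACCACCACACCACACCACCACACCACACCACCACACCACCACACCACACCACCACACCAC
k=9  ACCACCACACCACCACACCACACCACCACACCACACCACCACACCACCACACCACACC…CACCACACCACACCACCACACCACACCACCACACCACCACACCACACCACCACACCAC  (len 123)
k=10  CACACCACACCACCACACCACACCACCACACCACCACACCACACCACCACACCACCAC…CACCACACCACACCACCACACCACACCACCACACCACCACACCACACCACCACACCAC  (len 199)
k=11  ACCACCACACCACCACACCACACCACCACACCACCACACCACACCACCACACCACACC…CACCACACCACACCACCACACCACACCACCACACCACCACACCACACCACCACACCAC  (len 322)
k=12  CACACCACACCACCACACCACACCACCACACCACCACACCACACCACCACACCACACC…CACCACACCACACCACCACACCACACCACCACACCACCACACCACACCACCACACCAC  (len 521)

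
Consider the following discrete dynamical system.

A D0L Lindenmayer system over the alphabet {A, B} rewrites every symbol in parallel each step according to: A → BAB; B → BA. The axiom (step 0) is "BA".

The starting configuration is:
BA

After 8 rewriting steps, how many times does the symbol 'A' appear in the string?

0) BA
1) BABAB
2) BABABBABABBA
3) BABABBABABBABABABBABABBABABAB
4) BABABBABABBABABABBABABBABABABBABABBABABBABABABBABABBABABABBABABBABABBA
5) BABABBABABBABABABBABABBABABABBABABBABABBABABABBABABBABABAB…BABABBABABBABABABBABABBABABBABABABBABABBABABABBABABBABABAB  (len 169)
6) BABABBABABBABABABBABABBABABABBABABBABABBABABABBABABBABABAB…BABABBABABBABABABBABABBABABBABABABBABABBABABABBABABBABABBA  (len 408)
7) BABABBABABBABABABBABABBABABABBABABBABABBABABABBABABBABABAB…BABABBABABBABABABBABABBABABBABABABBABABBABABABBABABBABABAB  (len 985)
8) BABABBABABBABABABBABABBABABABBABABBABABBABABABBABABBABABAB…BABABBABABBABABABBABABBABABBABABABBABABBABABABBABABBABABBA  (len 2378)

985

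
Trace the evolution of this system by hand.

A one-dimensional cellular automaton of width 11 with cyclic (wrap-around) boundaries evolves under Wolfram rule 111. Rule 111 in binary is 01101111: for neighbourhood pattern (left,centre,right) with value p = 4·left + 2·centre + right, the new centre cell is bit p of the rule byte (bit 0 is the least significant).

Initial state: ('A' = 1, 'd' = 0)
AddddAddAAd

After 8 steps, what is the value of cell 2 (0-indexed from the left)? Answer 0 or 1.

k=0  AddddAddAAd
k=1  AdAAAAdAAAA
k=2  AAAddAAAddd
k=3  AdAdAAdAdAA
k=4  AAAAAAAAAAd
k=5  AddddddddAA
k=6  AdAAAAAAAAd
k=7  AAAddddddAA
k=8  ddAdAAAAAAd

1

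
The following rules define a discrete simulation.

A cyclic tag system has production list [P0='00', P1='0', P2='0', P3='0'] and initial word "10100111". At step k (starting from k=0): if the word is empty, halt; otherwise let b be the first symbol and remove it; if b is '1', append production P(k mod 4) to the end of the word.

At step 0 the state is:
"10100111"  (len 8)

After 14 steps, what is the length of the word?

step 0: "10100111"  (len 8)
step 1: "010011100"  (len 9)
step 2: "10011100"  (len 8)
step 3: "00111000"  (len 8)
step 4: "0111000"  (len 7)
step 5: "111000"  (len 6)
step 6: "110000"  (len 6)
step 7: "100000"  (len 6)
step 8: "000000"  (len 6)
step 9: "00000"  (len 5)
step 10: "0000"  (len 4)
step 11: "000"  (len 3)
step 12: "00"  (len 2)
step 13: "0"  (len 1)
step 14: (halted — word empty)

0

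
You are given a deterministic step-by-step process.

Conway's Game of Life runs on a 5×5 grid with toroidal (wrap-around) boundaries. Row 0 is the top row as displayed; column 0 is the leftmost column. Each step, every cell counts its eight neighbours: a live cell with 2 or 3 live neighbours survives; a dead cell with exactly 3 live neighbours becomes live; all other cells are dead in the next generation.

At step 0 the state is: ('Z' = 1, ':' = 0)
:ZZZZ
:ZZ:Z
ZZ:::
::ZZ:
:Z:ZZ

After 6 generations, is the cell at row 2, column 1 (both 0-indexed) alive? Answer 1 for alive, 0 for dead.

gen 0: :ZZZZ
:ZZ:Z
ZZ:::
::ZZ:
:Z:ZZ
gen 1: :::::
::::Z
Z:::Z
:::Z:
:Z:::
gen 2: :::::
Z:::Z
Z::ZZ
Z:::Z
:::::
gen 3: :::::
Z::Z:
:Z:Z:
Z::Z:
:::::
gen 4: :::::
::Z:Z
ZZ:Z:
::Z:Z
:::::
gen 5: :::::
ZZZZZ
ZZ:::
ZZZZZ
:::::
gen 6: ZZZZZ
::ZZZ
:::::
::ZZZ
ZZZZZ

0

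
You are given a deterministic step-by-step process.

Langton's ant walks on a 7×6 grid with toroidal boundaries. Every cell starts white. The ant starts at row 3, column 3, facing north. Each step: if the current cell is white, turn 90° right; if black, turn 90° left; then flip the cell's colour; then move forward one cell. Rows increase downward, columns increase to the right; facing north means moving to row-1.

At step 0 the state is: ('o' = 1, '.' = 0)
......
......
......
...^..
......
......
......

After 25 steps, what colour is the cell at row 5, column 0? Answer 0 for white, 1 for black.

1

step 0: ......
......
......
...^..
......
......
......
step 1: ......
......
......
...o>.
......
......
......
step 2: ......
......
......
...oo.
....v.
......
......
step 3: ......
......
......
...oo.
...<o.
......
......
step 4: ......
......
......
...^o.
...oo.
......
......
step 5: ......
......
......
..<.o.
...oo.
......
......
step 6: ......
......
..^...
..o.o.
...oo.
......
......
step 7: ......
......
..o>..
..o.o.
...oo.
......
......
step 8: ......
......
..oo..
..ovo.
...oo.
......
......
step 9: ......
......
..oo..
..<oo.
...oo.
......
......
step 10: ......
......
..oo..
...oo.
..voo.
......
......
step 11: ......
......
..oo..
...oo.
.<ooo.
......
......
step 12: ......
......
..oo..
.^.oo.
.oooo.
......
......
step 13: ......
......
..oo..
.o>oo.
.oooo.
......
......
step 14: ......
......
..oo..
.oooo.
.ovoo.
......
......
step 15: ......
......
..oo..
.oooo.
.o.>o.
......
......
step 16: ......
......
..oo..
.oo^o.
.o..o.
......
......
step 17: ......
......
..oo..
.o<.o.
.o..o.
......
......
step 18: ......
......
..oo..
.o..o.
.ov.o.
......
......
step 19: ......
......
..oo..
.o..o.
.<o.o.
......
......
step 20: ......
......
..oo..
.o..o.
..o.o.
.v....
......
step 21: ......
......
..oo..
.o..o.
..o.o.
<o....
......
step 22: ......
......
..oo..
.o..o.
^.o.o.
oo....
......
step 23: ......
......
..oo..
.o..o.
o>o.o.
oo....
......
step 24: ......
......
..oo..
.o..o.
ooo.o.
ov....
......
step 25: ......
......
..oo..
.o..o.
ooo.o.
o.>...
......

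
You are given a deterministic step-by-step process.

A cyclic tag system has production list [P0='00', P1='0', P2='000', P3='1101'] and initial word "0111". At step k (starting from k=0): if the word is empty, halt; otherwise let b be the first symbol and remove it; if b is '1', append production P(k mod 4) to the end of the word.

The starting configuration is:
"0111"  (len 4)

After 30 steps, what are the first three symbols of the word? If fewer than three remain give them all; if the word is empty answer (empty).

k=0  "0111"  (len 4)
k=1  "111"  (len 3)
k=2  "110"  (len 3)
k=3  "10000"  (len 5)
k=4  "00001101"  (len 8)
k=5  "0001101"  (len 7)
k=6  "001101"  (len 6)
k=7  "01101"  (len 5)
k=8  "1101"  (len 4)
k=9  "10100"  (len 5)
k=10  "01000"  (len 5)
k=11  "1000"  (len 4)
k=12  "0001101"  (len 7)
k=13  "001101"  (len 6)
k=14  "01101"  (len 5)
k=15  "1101"  (len 4)
k=16  "1011101"  (len 7)
k=17  "01110100"  (len 8)
k=18  "1110100"  (len 7)
k=19  "110100000"  (len 9)
k=20  "101000001101"  (len 12)
k=21  "0100000110100"  (len 13)
k=22  "100000110100"  (len 12)
k=23  "00000110100000"  (len 14)
k=24  "0000110100000"  (len 13)
k=25  "000110100000"  (len 12)
k=26  "00110100000"  (len 11)
k=27  "0110100000"  (len 10)
k=28  "110100000"  (len 9)
k=29  "1010000000"  (len 10)
k=30  "0100000000"  (len 10)

010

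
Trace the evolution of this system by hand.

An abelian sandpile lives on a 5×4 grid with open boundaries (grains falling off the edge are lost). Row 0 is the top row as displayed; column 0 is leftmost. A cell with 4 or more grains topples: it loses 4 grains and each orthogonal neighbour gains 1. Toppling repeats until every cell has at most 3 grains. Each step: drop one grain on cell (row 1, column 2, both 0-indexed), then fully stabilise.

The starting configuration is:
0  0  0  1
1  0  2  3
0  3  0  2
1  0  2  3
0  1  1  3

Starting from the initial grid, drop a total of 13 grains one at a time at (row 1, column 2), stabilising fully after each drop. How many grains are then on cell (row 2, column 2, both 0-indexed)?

0

[0] 0  0  0  1
1  0  2  3
0  3  0  2
1  0  2  3
0  1  1  3
[1] 0  0  0  1
1  0  3  3
0  3  0  2
1  0  2  3
0  1  1  3
[2] 0  0  1  2
1  1  1  0
0  3  1  3
1  0  2  3
0  1  1  3
[3] 0  0  1  2
1  1  2  0
0  3  1  3
1  0  2  3
0  1  1  3
[4] 0  0  1  2
1  1  3  0
0  3  1  3
1  0  2  3
0  1  1  3
[5] 0  0  2  2
1  2  0  1
0  3  2  3
1  0  2  3
0  1  1  3
[6] 0  0  2  2
1  2  1  1
0  3  2  3
1  0  2  3
0  1  1  3
[7] 0  0  2  2
1  2  2  1
0  3  2  3
1  0  2  3
0  1  1  3
[8] 0  0  2  2
1  2  3  1
0  3  2  3
1  0  2  3
0  1  1  3
[9] 0  0  3  2
1  3  0  2
0  3  3  3
1  0  2  3
0  1  1  3
[10] 0  0  3  2
1  3  1  2
0  3  3  3
1  0  2  3
0  1  1  3
[11] 0  0  3  2
1  3  2  2
0  3  3  3
1  0  2  3
0  1  1  3
[12] 0  0  3  2
1  3  3  2
0  3  3  3
1  0  2  3
0  1  1  3
[13] 0  2  2  0
2  2  1  2
1  2  0  3
1  2  1  2
0  1  3  0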